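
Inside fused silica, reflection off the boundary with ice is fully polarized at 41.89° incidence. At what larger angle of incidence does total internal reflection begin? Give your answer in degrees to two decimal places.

θ_c ≈ 63.76°

n₂/n₁ = tan 41.89° = 0.8969; the critical angle satisfies sin θ_c = n₂/n₁.
θ_c = arcsin(0.8969) = 63.76°.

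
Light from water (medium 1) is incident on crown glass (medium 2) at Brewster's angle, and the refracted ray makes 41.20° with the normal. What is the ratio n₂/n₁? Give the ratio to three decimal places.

At Brewster incidence θ_B = 90° − θ_t = 90° − 41.20° = 48.80°.
Then n₂/n₁ = tan θ_B = tan 48.80° = 1.142.

n₂/n₁ ≈ 1.142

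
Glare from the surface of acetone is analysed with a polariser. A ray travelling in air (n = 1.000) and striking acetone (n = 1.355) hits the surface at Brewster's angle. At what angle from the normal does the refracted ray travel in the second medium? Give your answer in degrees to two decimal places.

θ_t ≈ 36.43°

tan θ_B = n₂/n₁ = 1.355/1.000 = 1.3550, so θ_B = 53.57°.
Since θ_B + θ_t = 90° at Brewster incidence, θ_t = 90° − 53.57° = 36.43°.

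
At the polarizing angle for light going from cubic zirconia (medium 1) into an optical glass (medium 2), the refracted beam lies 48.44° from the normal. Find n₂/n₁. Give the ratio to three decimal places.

At Brewster incidence θ_B = 90° − θ_t = 90° − 48.44° = 41.56°.
Then n₂/n₁ = tan θ_B = tan 41.56° = 0.887.

n₂/n₁ ≈ 0.887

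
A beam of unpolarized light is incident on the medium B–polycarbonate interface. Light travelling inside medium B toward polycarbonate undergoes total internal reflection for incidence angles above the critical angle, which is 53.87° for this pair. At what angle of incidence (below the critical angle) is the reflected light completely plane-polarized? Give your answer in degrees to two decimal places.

θ_B ≈ 38.93°

sin θ_c = n₂/n₁, so n₂/n₁ = sin 53.87° = 0.8077.
Brewster: tan θ_B = n₂/n₁ = 0.8077.
θ_B = arctan(0.8077) = 38.93°.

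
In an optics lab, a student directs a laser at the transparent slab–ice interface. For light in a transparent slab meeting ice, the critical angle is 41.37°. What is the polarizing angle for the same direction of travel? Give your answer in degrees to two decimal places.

θ_B ≈ 33.46°

n₂/n₁ = sin θ_c = sin 41.37° = 0.6609.
tan θ_B equals the same ratio, so θ_B = arctan(0.6609) = 33.46°.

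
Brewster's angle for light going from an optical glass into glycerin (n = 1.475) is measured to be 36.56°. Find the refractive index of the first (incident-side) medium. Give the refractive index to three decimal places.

At Brewster's angle, tan θ_B = n₂/n₁ with n₁ on the incident side (an optical glass) and n₂ on the transmitted side (glycerin).
n₁ = n₂ / tan θ_B = 1.475 / tan 36.56° = 1.989.

n ≈ 1.989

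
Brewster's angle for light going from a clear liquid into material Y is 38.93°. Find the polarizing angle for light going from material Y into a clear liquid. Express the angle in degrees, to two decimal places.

tan θ_B' = n₁/n₂ = 1/tan θ_B, so θ_B' = 90° − θ_B.
θ_B' = 90° − 38.93° = 51.07°.

θ_B' ≈ 51.07°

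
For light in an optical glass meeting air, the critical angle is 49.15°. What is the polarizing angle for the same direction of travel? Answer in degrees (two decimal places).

At the critical angle sin θ_c = n₂/n₁, giving n₂/n₁ = sin 49.15° = 0.7564.
Then tan θ_B = n₂/n₁ = 0.7564, so θ_B = arctan 0.7564 = 37.10°.

θ_B ≈ 37.10°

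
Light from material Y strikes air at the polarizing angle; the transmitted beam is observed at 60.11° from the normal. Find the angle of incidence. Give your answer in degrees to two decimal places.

θ_B ≈ 29.89°

At Brewster's angle the reflected and refracted rays are perpendicular, so θ_B + θ_t = 90°.
So θ_B = 90° − θ_t = 90° − 60.11° = 29.89°.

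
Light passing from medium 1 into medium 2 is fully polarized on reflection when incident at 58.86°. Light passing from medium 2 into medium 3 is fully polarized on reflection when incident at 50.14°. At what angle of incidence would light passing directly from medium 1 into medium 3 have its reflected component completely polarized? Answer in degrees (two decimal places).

θ_B ≈ 63.23°

tan θ_B(1→2) = n₂/n₁ = tan 58.86° = 1.6551.
tan θ_B(2→3) = n₃/n₂ = tan 50.14° = 1.1977.
Multiplying, n₃/n₁ = 1.6551 × 1.1977 = 1.9823, and θ_B(1→3) = arctan 1.9823 = 63.23°.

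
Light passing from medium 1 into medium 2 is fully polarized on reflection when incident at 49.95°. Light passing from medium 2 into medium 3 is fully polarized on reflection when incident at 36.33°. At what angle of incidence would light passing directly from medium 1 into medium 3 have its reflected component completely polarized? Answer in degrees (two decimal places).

θ_B ≈ 41.18°

tan θ_B(1→2) = n₂/n₁ = tan 49.95° = 1.1896.
tan θ_B(2→3) = n₃/n₂ = tan 36.33° = 0.7354.
Multiplying, n₃/n₁ = 1.1896 × 0.7354 = 0.8748, and θ_B(1→3) = arctan 0.8748 = 41.18°.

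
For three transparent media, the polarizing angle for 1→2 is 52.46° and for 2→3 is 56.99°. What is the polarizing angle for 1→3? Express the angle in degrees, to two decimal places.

θ_B ≈ 63.47°

n₂/n₁ = tan 52.46° = 1.3013 and n₃/n₂ = tan 56.99° = 1.5393.
Multiplying, n₃/n₁ = 1.3013 × 1.5393 = 2.0031, and θ_B(1→3) = arctan 2.0031 = 63.47°.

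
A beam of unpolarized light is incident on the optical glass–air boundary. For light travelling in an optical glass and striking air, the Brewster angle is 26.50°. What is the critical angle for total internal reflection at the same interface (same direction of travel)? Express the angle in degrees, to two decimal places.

n₂/n₁ = tan 26.50° = 0.4986; the critical angle satisfies sin θ_c = n₂/n₁.
θ_c = arcsin(0.4986) = 29.91°.

θ_c ≈ 29.91°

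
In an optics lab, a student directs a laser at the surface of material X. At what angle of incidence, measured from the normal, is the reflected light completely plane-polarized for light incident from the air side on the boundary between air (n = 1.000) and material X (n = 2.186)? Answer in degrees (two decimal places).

At Brewster's angle the reflected and refracted rays are perpendicular, which with Snell's law gives tan θ_B = n₂/n₁.
tan θ_B = n₂/n₁ = 2.186/1.000 = 2.1860.
So θ_B = arctan 2.1860 = 65.42°.

θ_B ≈ 65.42°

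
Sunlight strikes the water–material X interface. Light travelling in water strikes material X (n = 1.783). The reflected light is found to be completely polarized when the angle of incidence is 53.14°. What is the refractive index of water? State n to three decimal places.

Brewster's law: tan θ_B = n₂/n₁ (light incident in water, refracted into material X).
n₁ = n₂ / tan θ_B = 1.783 / tan 53.14° = 1.337.

n ≈ 1.337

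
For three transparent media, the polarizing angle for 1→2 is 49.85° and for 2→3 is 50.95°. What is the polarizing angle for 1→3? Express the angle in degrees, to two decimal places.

Each Brewster angle gives a ratio: n₂/n₁ = tan 49.85° = 1.1854, n₃/n₂ = tan 50.95° = 1.2327.
So n₃/n₁ = (n₂/n₁)(n₃/n₂) = 1.1854 × 1.2327 = 1.4613.
θ_B(1→3) = arctan(1.4613) = 55.61°.

θ_B ≈ 55.61°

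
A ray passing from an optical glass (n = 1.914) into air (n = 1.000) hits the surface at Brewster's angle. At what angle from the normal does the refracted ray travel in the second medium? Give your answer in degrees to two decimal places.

θ_t ≈ 62.41°

θ_B = arctan(n₂/n₁) = arctan(1.000/1.914) = 27.59°.
At Brewster's angle the reflected and refracted rays are perpendicular, so θ_t = 90° − θ_B = 90° − 27.59° = 62.41°.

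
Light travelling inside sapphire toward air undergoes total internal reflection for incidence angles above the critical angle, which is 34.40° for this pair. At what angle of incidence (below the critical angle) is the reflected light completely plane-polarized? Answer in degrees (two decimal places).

sin θ_c = n₂/n₁, so n₂/n₁ = sin 34.40° = 0.5650.
Brewster: tan θ_B = n₂/n₁ = 0.5650.
θ_B = arctan(0.5650) = 29.47°.

θ_B ≈ 29.47°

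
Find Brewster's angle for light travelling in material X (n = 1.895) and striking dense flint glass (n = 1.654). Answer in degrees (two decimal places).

θ_B ≈ 41.12°

tan θ_B = n₂/n₁ = 1.654/1.895 = 0.8728.
So θ_B = arctan 0.8728 = 41.12°.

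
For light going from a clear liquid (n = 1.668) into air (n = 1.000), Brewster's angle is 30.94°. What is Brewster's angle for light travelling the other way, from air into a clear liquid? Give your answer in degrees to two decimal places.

Reversing the direction swaps n₁ and n₂, so tan θ_B' = 1/tan θ_B and θ_B' = 90° − θ_B.
Hence θ_B' = 90° − 30.94° = 59.06°.

θ_B' ≈ 59.06°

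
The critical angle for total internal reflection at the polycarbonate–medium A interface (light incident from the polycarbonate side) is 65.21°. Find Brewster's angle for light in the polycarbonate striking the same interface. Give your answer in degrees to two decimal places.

sin θ_c = n₂/n₁, so n₂/n₁ = sin 65.21° = 0.9079.
Brewster: tan θ_B = n₂/n₁ = 0.9079.
θ_B = arctan(0.9079) = 42.23°.

θ_B ≈ 42.23°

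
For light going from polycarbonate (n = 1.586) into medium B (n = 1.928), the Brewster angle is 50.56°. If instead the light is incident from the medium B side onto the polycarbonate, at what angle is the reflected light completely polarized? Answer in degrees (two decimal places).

θ_B' ≈ 39.44°

Reversing the direction swaps n₁ and n₂, so tan θ_B' = 1/tan θ_B and θ_B' = 90° − θ_B.
Hence θ_B' = 90° − 50.56° = 39.44°.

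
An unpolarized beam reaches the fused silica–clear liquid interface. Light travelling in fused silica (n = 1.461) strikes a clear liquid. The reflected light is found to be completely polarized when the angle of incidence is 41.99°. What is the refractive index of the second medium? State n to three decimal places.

Full polarization of the reflected beam means tan θ_B = n₂/n₁, where n₁ is the incident medium (fused silica).
n₂ = n₁ tan θ_B = 1.461 × tan 41.99° = 1.315.

n ≈ 1.315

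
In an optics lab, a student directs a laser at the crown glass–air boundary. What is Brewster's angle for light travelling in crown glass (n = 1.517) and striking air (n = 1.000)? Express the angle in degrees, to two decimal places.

θ_B ≈ 33.39°

tan θ_B = n₂/n₁ = 1.000/1.517 = 0.6592. Taking the arctangent, θ_B = 33.39°.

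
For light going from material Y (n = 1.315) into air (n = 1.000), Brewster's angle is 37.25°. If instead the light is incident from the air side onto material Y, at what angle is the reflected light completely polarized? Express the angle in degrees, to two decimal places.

θ_B' ≈ 52.75°

Reversing the direction swaps n₁ and n₂, so tan θ_B' = 1/tan θ_B and θ_B' = 90° − θ_B.
Hence θ_B' = 90° − 37.25° = 52.75°.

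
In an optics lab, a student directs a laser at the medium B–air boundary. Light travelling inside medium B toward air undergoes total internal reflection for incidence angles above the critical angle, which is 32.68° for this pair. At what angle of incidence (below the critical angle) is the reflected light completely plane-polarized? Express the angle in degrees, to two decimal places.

sin θ_c = n₂/n₁, so n₂/n₁ = sin 32.68° = 0.5399.
Brewster: tan θ_B = n₂/n₁ = 0.5399.
θ_B = arctan(0.5399) = 28.37°.

θ_B ≈ 28.37°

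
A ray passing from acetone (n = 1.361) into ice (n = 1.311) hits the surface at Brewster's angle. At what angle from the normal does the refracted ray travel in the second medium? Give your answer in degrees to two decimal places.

First find Brewster's angle: tan θ_B = 1.311/1.361 = 0.9633, giving θ_B = 43.93°.
At Brewster's angle the reflected and refracted rays are perpendicular, so θ_t = 90° − θ_B = 90° − 43.93° = 46.07°.

θ_t ≈ 46.07°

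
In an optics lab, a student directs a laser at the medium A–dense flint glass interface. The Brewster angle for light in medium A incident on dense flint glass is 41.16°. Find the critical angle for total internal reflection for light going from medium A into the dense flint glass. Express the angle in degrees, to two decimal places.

tan θ_B = n₂/n₁ = tan 41.16° = 0.8742.
Total internal reflection: sin θ_c = n₂/n₁ = 0.8742.
θ_c = arcsin(0.8742) = 60.95°.

θ_c ≈ 60.95°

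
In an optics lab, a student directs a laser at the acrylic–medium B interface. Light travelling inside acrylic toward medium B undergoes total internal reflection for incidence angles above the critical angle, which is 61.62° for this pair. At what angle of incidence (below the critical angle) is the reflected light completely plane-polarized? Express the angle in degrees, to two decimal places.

At the critical angle sin θ_c = n₂/n₁, giving n₂/n₁ = sin 61.62° = 0.8798.
Then tan θ_B = n₂/n₁ = 0.8798, so θ_B = arctan 0.8798 = 41.34°.

θ_B ≈ 41.34°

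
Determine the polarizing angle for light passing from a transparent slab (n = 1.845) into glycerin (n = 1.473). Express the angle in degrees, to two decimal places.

Here n₂/n₁ = 1.473/1.845 = 0.7984, and Brewster's law gives tan θ_B = n₂/n₁.
So θ_B = arctan 0.7984 = 38.60°.

θ_B ≈ 38.60°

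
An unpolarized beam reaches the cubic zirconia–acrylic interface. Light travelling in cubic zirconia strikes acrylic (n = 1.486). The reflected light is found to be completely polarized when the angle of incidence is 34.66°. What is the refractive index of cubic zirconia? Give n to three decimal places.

Brewster's law: tan θ_B = n₂/n₁ (light incident in cubic zirconia, refracted into acrylic).
n₁ = n₂ / tan θ_B = 1.486 / tan 34.66° = 2.149.

n ≈ 2.149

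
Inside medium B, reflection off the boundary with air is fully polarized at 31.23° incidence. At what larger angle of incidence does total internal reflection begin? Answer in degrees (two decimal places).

tan θ_B = n₂/n₁ = tan 31.23° = 0.6063.
Total internal reflection: sin θ_c = n₂/n₁ = 0.6063.
θ_c = arcsin(0.6063) = 37.33°.

θ_c ≈ 37.33°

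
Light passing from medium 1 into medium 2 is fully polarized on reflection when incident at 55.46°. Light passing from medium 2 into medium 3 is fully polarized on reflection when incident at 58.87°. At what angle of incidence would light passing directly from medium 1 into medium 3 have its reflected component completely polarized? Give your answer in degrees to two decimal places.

n₂/n₁ = tan 55.46° = 1.4528 and n₃/n₂ = tan 58.87° = 1.6558.
Multiplying, n₃/n₁ = 1.4528 × 1.6558 = 2.4055, and θ_B(1→3) = arctan 2.4055 = 67.43°.

θ_B ≈ 67.43°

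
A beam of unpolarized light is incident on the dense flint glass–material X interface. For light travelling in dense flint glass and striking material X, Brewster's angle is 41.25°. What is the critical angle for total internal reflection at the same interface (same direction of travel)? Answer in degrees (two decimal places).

n₂/n₁ = tan 41.25° = 0.8770; the critical angle satisfies sin θ_c = n₂/n₁.
θ_c = arcsin(0.8770) = 61.28°.

θ_c ≈ 61.28°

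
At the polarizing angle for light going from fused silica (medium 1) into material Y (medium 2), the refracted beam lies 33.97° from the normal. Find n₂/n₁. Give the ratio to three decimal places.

n₂/n₁ ≈ 1.484

θ_B + θ_t = 90°, so θ_B = 90° − 33.97° = 56.03°.
Then n₂/n₁ = tan θ_B = tan 56.03° = 1.484.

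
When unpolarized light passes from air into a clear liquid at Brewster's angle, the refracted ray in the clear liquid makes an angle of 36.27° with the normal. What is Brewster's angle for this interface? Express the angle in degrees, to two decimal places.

θ_B ≈ 53.73°

Since the reflected and refracted rays are at right angles at the polarizing angle, θ_B + θ_t = 90°.
So θ_B = 90° − θ_t = 90° − 36.27° = 53.73°.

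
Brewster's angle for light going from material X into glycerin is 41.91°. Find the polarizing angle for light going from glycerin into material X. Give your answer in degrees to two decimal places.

θ_B' ≈ 48.09°

Reversing the direction swaps n₁ and n₂, so tan θ_B' = 1/tan θ_B and θ_B' = 90° − θ_B.
Hence θ_B' = 90° − 41.91° = 48.09°.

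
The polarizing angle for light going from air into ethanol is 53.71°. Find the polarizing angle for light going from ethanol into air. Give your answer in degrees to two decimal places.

tan θ_B' = n₁/n₂ = 1/tan θ_B, so θ_B' = 90° − θ_B.
θ_B' = 90° − 53.71° = 36.29°.

θ_B' ≈ 36.29°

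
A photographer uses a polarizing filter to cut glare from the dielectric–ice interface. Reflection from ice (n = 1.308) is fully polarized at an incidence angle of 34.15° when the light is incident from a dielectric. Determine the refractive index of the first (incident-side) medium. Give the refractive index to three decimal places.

Full polarization of the reflected beam means tan θ_B = n₂/n₁, where n₁ is the incident medium (a dielectric).
n₁ = n₂ / tan θ_B = 1.308 / tan 34.15° = 1.928.

n ≈ 1.928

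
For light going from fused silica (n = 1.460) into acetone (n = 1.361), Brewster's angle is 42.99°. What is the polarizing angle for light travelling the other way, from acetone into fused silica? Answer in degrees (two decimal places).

Reversing the direction swaps n₁ and n₂, so tan θ_B' = 1/tan θ_B and θ_B' = 90° − θ_B.
Hence θ_B' = 90° − 42.99° = 47.01°.

θ_B' ≈ 47.01°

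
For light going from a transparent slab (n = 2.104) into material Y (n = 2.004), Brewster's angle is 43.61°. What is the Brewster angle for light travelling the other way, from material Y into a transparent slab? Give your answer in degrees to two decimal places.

Reversing the direction swaps n₁ and n₂, so tan θ_B' = 1/tan θ_B and θ_B' = 90° − θ_B.
Hence θ_B' = 90° − 43.61° = 46.39°.

θ_B' ≈ 46.39°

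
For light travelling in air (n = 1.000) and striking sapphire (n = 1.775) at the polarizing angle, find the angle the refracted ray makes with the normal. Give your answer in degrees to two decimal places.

θ_B = arctan(n₂/n₁) = arctan(1.775/1.000) = 60.60°.
At Brewster's angle the reflected and refracted rays are perpendicular, so θ_t = 90° − θ_B = 90° − 60.60° = 29.40°.

θ_t ≈ 29.40°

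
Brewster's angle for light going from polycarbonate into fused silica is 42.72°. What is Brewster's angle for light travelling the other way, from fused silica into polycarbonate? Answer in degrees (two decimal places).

Reversing the direction swaps n₁ and n₂, so tan θ_B' = 1/tan θ_B and θ_B' = 90° − θ_B.
Hence θ_B' = 90° − 42.72° = 47.28°.

θ_B' ≈ 47.28°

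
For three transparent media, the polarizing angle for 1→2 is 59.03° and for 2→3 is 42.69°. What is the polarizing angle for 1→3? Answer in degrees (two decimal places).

θ_B ≈ 56.95°

n₂/n₁ = tan 59.03° = 1.6663 and n₃/n₂ = tan 42.69° = 0.9225.
Multiplying, n₃/n₁ = 1.6663 × 0.9225 = 1.5370, and θ_B(1→3) = arctan 1.5370 = 56.95°.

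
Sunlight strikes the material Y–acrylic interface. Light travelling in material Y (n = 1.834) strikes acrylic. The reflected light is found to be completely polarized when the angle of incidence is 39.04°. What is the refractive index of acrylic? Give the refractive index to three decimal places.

n ≈ 1.487

At the Brewster angle, tan θ_B = n₂/n₁ with n₁ on the incident side (material Y) and n₂ on the transmitted side (acrylic).
n₂ = n₁ tan θ_B = 1.834 × tan 39.04° = 1.487.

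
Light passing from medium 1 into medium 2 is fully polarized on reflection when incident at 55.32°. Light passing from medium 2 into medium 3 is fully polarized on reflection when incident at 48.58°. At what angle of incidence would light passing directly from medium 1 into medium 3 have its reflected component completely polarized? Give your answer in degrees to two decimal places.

θ_B ≈ 58.60°

Each Brewster angle gives a ratio: n₂/n₁ = tan 55.32° = 1.4453, n₃/n₂ = tan 48.58° = 1.1335.
Multiplying, n₃/n₁ = 1.4453 × 1.1335 = 1.6382, and θ_B(1→3) = arctan 1.6382 = 58.60°.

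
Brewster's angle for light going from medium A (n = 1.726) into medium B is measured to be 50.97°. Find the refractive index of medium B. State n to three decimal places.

n ≈ 2.129

Brewster's law: tan θ_B = n₂/n₁ (light incident in medium A, refracted into medium B).
n₂ = n₁ tan θ_B = 1.726 × tan 50.97° = 2.129.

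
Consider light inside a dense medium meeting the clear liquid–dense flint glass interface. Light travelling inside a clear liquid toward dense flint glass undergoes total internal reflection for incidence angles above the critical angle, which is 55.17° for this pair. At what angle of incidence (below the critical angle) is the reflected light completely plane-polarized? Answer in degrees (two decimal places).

θ_B ≈ 39.38°

At the critical angle sin θ_c = n₂/n₁, giving n₂/n₁ = sin 55.17° = 0.8209.
Then tan θ_B = n₂/n₁ = 0.8209, so θ_B = arctan 0.8209 = 39.38°.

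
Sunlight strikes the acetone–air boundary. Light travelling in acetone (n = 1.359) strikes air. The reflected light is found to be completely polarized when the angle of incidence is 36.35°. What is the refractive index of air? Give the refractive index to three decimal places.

n ≈ 1.000

Full polarization of the reflected beam means tan θ_B = n₂/n₁, where n₁ is the incident medium (acetone).
n₂ = n₁ tan θ_B = 1.359 × tan 36.35° = 1.000.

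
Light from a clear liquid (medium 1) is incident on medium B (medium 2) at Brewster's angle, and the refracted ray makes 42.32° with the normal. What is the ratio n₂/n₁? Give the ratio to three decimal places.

At Brewster incidence θ_B = 90° − θ_t = 90° − 42.32° = 47.68°.
tan θ_B = n₂/n₁, so n₂/n₁ = tan 47.68° = 1.098.

n₂/n₁ ≈ 1.098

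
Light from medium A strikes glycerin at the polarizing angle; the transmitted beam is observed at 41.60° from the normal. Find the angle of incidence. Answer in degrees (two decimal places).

Since the reflected and refracted rays are at right angles at the polarizing angle, θ_B + θ_t = 90°.
So θ_B = 90° − θ_t = 90° − 41.60° = 48.40°.

θ_B ≈ 48.40°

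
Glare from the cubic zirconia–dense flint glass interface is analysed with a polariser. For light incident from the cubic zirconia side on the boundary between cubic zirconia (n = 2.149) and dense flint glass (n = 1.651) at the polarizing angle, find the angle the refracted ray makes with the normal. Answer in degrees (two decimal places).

θ_t ≈ 52.47°

First find Brewster's angle: tan θ_B = 1.651/2.149 = 0.7683, giving θ_B = 37.53°.
Since θ_B + θ_t = 90° at Brewster incidence, θ_t = 90° − 37.53° = 52.47°.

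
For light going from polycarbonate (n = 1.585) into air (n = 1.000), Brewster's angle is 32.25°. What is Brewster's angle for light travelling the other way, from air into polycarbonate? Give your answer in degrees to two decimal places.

tan θ_B' = n₁/n₂ = 1/tan θ_B, so θ_B' = 90° − θ_B.
θ_B' = 90° − 32.25° = 57.75°.

θ_B' ≈ 57.75°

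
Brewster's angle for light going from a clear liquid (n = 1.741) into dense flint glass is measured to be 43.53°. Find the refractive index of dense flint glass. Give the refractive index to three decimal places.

At Brewster's angle, tan θ_B = n₂/n₁ with n₁ on the incident side (a clear liquid) and n₂ on the transmitted side (dense flint glass).
n₂ = n₁ tan θ_B = 1.741 × tan 43.53° = 1.654.

n ≈ 1.654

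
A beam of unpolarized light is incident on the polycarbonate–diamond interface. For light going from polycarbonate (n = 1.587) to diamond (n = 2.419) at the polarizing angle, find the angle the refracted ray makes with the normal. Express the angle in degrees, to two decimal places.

θ_t ≈ 33.27°

θ_B = arctan(n₂/n₁) = arctan(2.419/1.587) = 56.73°.
Since θ_B + θ_t = 90° at Brewster incidence, θ_t = 90° − 56.73° = 33.27°.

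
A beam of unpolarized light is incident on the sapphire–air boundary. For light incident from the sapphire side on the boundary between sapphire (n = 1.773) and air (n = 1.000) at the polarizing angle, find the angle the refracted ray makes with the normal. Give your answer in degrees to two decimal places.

θ_t ≈ 60.58°

tan θ_B = n₂/n₁ = 1.000/1.773 = 0.5640, so θ_B = 29.42°.
Since θ_B + θ_t = 90° at Brewster incidence, θ_t = 90° − 29.42° = 60.58°.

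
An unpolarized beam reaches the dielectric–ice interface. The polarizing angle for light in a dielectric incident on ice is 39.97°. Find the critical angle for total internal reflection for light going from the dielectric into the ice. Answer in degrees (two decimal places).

tan θ_B = n₂/n₁ = tan 39.97° = 0.8382.
Total internal reflection: sin θ_c = n₂/n₁ = 0.8382.
θ_c = arcsin(0.8382) = 56.95°.

θ_c ≈ 56.95°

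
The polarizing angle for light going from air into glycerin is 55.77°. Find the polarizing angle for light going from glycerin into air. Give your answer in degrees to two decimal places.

θ_B' ≈ 34.23°

Reversing the direction swaps n₁ and n₂, so tan θ_B' = 1/tan θ_B and θ_B' = 90° − θ_B.
Hence θ_B' = 90° − 55.77° = 34.23°.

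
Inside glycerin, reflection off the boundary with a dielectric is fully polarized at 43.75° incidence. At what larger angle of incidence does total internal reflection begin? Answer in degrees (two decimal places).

θ_c ≈ 73.19°

n₂/n₁ = tan 43.75° = 0.9573; the critical angle satisfies sin θ_c = n₂/n₁.
θ_c = arcsin(0.9573) = 73.19°.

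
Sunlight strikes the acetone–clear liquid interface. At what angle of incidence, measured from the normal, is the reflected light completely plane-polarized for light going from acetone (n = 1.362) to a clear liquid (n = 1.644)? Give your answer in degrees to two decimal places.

θ_B ≈ 50.36°

At Brewster's angle the reflected and refracted rays are perpendicular, which with Snell's law gives tan θ_B = n₂/n₁.
tan θ_B = n₂/n₁ = 1.644/1.362 = 1.2070.
θ_B = arctan(1.2070) = 50.36°.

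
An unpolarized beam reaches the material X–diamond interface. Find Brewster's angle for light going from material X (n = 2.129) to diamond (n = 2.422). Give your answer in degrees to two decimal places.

θ_B ≈ 48.68°

At Brewster's angle the reflected and refracted rays are perpendicular, which with Snell's law gives tan θ_B = n₂/n₁.
Here n₂/n₁ = 2.422/2.129 = 1.1376, and Brewster's law gives tan θ_B = n₂/n₁. Taking the arctangent, θ_B = 48.68°.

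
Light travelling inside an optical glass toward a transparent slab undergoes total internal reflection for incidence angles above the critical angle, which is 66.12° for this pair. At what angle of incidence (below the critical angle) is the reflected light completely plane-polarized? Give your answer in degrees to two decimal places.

sin θ_c = n₂/n₁, so n₂/n₁ = sin 66.12° = 0.9144.
Brewster: tan θ_B = n₂/n₁ = 0.9144.
θ_B = arctan(0.9144) = 42.44°.

θ_B ≈ 42.44°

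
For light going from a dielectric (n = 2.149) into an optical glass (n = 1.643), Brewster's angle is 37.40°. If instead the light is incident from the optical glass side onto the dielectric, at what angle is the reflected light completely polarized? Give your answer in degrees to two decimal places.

tan θ_B' = n₁/n₂ = 1/tan θ_B, so θ_B' = 90° − θ_B.
θ_B' = 90° − 37.40° = 52.60°.

θ_B' ≈ 52.60°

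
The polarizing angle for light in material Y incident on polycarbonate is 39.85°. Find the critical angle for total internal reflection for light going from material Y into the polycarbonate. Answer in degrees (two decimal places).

n₂/n₁ = tan 39.85° = 0.8346; the critical angle satisfies sin θ_c = n₂/n₁.
θ_c = arcsin(0.8346) = 56.58°.

θ_c ≈ 56.58°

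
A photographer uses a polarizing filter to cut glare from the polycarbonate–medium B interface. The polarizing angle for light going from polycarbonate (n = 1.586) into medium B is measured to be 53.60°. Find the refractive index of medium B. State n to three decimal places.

At the polarizing angle, tan θ_B = n₂/n₁ with n₁ on the incident side (polycarbonate) and n₂ on the transmitted side (medium B).
n₂ = n₁ tan θ_B = 1.586 × tan 53.60° = 2.151.

n ≈ 2.151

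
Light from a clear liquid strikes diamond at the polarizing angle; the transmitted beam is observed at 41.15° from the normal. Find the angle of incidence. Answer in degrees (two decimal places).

Brewster's condition makes the reflected and refracted beams perpendicular: θ_B + θ_t = 90°.
θ_B = 90° − 41.15° = 48.85°.

θ_B ≈ 48.85°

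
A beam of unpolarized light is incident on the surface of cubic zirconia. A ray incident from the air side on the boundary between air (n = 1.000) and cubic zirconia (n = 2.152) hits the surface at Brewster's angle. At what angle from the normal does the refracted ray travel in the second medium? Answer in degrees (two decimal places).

θ_t ≈ 24.92°

tan θ_B = n₂/n₁ = 2.152/1.000 = 2.1520, so θ_B = 65.08°.
Since θ_B + θ_t = 90° at Brewster incidence, θ_t = 90° − 65.08° = 24.92°.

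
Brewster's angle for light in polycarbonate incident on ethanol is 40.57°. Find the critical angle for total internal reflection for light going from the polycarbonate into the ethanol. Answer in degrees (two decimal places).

θ_c ≈ 58.89°

tan θ_B = n₂/n₁ = tan 40.57° = 0.8562.
Total internal reflection: sin θ_c = n₂/n₁ = 0.8562.
θ_c = arcsin(0.8562) = 58.89°.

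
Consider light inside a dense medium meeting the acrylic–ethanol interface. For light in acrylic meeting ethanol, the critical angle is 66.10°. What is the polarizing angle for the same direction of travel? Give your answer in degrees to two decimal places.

sin θ_c = n₂/n₁, so n₂/n₁ = sin 66.10° = 0.9143.
Brewster: tan θ_B = n₂/n₁ = 0.9143.
θ_B = arctan(0.9143) = 42.44°.

θ_B ≈ 42.44°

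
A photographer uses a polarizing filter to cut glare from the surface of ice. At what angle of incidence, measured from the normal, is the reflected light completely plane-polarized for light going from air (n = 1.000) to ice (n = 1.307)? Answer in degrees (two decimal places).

The reflected p-component vanishes when tan θ_B = n₂/n₁.
Here n₂/n₁ = 1.307/1.000 = 1.3070, and Brewster's law gives tan θ_B = n₂/n₁.
θ_B = arctan(1.3070) = 52.58°.

θ_B ≈ 52.58°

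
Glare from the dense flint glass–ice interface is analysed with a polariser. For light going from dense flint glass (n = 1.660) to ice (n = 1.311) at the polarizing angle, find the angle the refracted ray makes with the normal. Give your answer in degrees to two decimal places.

tan θ_B = n₂/n₁ = 1.311/1.660 = 0.7898, so θ_B = 38.30°.
Since θ_B + θ_t = 90° at Brewster incidence, θ_t = 90° − 38.30° = 51.70°.

θ_t ≈ 51.70°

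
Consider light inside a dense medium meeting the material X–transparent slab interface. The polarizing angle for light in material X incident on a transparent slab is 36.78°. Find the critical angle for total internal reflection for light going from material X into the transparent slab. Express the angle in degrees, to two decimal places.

θ_c ≈ 48.38°

n₂/n₁ = tan 36.78° = 0.7476; the critical angle satisfies sin θ_c = n₂/n₁.
θ_c = arcsin(0.7476) = 48.38°.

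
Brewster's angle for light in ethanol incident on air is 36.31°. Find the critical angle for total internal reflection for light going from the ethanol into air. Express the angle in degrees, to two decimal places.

θ_c ≈ 47.29°

n₂/n₁ = tan 36.31° = 0.7348; the critical angle satisfies sin θ_c = n₂/n₁.
θ_c = arcsin(0.7348) = 47.29°.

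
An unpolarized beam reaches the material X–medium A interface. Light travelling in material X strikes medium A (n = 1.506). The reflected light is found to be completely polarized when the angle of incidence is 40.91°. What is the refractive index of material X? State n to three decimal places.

n ≈ 1.738

At Brewster's angle, tan θ_B = n₂/n₁ with n₁ on the incident side (material X) and n₂ on the transmitted side (medium A).
n₁ = n₂ / tan θ_B = 1.506 / tan 40.91° = 1.738.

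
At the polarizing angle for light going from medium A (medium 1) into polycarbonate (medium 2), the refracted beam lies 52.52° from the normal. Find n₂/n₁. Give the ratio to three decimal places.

At Brewster incidence θ_B = 90° − θ_t = 90° − 52.52° = 37.48°.
Then n₂/n₁ = tan θ_B = tan 37.48° = 0.767.

n₂/n₁ ≈ 0.767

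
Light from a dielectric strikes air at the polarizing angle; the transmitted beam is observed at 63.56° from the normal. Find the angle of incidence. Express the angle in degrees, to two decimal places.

θ_B ≈ 26.44°

Brewster's condition makes the reflected and refracted beams perpendicular: θ_B + θ_t = 90°.
So θ_B = 90° − θ_t = 90° − 63.56° = 26.44°.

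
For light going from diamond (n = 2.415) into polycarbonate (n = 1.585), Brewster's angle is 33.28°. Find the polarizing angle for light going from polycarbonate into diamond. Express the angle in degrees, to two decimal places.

Reversing the direction swaps n₁ and n₂, so tan θ_B' = 1/tan θ_B and θ_B' = 90° − θ_B.
Hence θ_B' = 90° − 33.28° = 56.72°.

θ_B' ≈ 56.72°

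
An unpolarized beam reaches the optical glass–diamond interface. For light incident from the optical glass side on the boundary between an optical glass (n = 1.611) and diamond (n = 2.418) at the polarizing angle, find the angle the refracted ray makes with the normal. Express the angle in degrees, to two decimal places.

θ_t ≈ 33.67°

tan θ_B = n₂/n₁ = 2.418/1.611 = 1.5009, so θ_B = 56.33°.
Since θ_B + θ_t = 90° at Brewster incidence, θ_t = 90° − 56.33° = 33.67°.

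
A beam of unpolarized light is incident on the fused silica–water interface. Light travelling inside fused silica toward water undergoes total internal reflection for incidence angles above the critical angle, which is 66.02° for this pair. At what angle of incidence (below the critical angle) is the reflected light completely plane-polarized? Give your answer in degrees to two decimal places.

n₂/n₁ = sin θ_c = sin 66.02° = 0.9137.
tan θ_B equals the same ratio, so θ_B = arctan(0.9137) = 42.42°.

θ_B ≈ 42.42°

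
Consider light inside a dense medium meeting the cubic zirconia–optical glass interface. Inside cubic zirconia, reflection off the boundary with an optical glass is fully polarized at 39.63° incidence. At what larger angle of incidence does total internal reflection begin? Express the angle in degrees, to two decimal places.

n₂/n₁ = tan 39.63° = 0.8282; the critical angle satisfies sin θ_c = n₂/n₁.
θ_c = arcsin(0.8282) = 55.91°.

θ_c ≈ 55.91°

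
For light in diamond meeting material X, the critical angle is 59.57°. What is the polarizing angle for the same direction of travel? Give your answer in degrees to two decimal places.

sin θ_c = n₂/n₁, so n₂/n₁ = sin 59.57° = 0.8622.
Brewster: tan θ_B = n₂/n₁ = 0.8622.
θ_B = arctan(0.8622) = 40.77°.

θ_B ≈ 40.77°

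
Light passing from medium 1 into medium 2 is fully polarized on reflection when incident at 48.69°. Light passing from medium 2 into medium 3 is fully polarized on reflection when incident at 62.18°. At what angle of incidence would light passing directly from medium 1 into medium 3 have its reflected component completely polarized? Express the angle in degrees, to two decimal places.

tan θ_B(1→2) = n₂/n₁ = tan 48.69° = 1.1379.
tan θ_B(2→3) = n₃/n₂ = tan 62.18° = 1.8951.
n₃/n₁ = 2.1563. Then tan θ_B(1→3) = n₃/n₁, so θ_B(1→3) = arctan(2.1563) = 65.12°.

θ_B ≈ 65.12°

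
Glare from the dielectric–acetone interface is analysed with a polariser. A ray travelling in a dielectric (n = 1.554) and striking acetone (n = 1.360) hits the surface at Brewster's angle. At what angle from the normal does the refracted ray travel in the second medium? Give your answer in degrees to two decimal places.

First find Brewster's angle: tan θ_B = 1.360/1.554 = 0.8752, giving θ_B = 41.19°.
The refracted ray is perpendicular to the reflected ray, so θ_t = 90° − θ_B = 48.81°.

θ_t ≈ 48.81°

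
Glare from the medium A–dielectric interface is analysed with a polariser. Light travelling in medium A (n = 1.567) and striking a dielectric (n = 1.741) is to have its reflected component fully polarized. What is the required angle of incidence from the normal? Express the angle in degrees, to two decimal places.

The reflected p-component vanishes when tan θ_B = n₂/n₁.
tan θ_B = n₂/n₁ = 1.741/1.567 = 1.1110.
θ_B = arctan(1.1110) = 48.01°.

θ_B ≈ 48.01°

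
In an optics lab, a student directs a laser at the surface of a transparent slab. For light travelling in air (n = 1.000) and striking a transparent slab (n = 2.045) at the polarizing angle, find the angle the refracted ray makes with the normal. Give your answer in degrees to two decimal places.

θ_t ≈ 26.06°

tan θ_B = n₂/n₁ = 2.045/1.000 = 2.0450, so θ_B = 63.94°.
At Brewster's angle the reflected and refracted rays are perpendicular, so θ_t = 90° − θ_B = 90° − 63.94° = 26.06°.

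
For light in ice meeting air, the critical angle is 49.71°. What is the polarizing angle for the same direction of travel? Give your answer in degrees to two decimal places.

θ_B ≈ 37.34°

At the critical angle sin θ_c = n₂/n₁, giving n₂/n₁ = sin 49.71° = 0.7628.
Then tan θ_B = n₂/n₁ = 0.7628, so θ_B = arctan 0.7628 = 37.34°.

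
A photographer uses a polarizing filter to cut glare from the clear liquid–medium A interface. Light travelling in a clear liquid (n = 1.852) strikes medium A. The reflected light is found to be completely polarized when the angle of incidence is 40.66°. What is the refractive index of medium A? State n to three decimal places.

n ≈ 1.591

Brewster's law: tan θ_B = n₂/n₁ (light incident in a clear liquid, refracted into medium A).
n₂ = n₁ tan θ_B = 1.852 × tan 40.66° = 1.591.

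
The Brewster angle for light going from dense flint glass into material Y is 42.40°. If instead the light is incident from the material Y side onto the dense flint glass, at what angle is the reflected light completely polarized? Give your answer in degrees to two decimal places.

θ_B' ≈ 47.60°

The two Brewster angles are complementary: θ_B' = 90° − θ_B = 90° − 42.40° = 47.60°.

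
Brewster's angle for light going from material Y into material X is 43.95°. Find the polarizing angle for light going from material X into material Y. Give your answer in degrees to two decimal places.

The two Brewster angles are complementary: θ_B' = 90° − θ_B = 90° − 43.95° = 46.05°.

θ_B' ≈ 46.05°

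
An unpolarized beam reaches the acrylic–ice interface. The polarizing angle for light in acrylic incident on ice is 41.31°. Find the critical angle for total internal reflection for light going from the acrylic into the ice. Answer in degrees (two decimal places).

θ_c ≈ 61.50°

n₂/n₁ = tan 41.31° = 0.8788; the critical angle satisfies sin θ_c = n₂/n₁.
θ_c = arcsin(0.8788) = 61.50°.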